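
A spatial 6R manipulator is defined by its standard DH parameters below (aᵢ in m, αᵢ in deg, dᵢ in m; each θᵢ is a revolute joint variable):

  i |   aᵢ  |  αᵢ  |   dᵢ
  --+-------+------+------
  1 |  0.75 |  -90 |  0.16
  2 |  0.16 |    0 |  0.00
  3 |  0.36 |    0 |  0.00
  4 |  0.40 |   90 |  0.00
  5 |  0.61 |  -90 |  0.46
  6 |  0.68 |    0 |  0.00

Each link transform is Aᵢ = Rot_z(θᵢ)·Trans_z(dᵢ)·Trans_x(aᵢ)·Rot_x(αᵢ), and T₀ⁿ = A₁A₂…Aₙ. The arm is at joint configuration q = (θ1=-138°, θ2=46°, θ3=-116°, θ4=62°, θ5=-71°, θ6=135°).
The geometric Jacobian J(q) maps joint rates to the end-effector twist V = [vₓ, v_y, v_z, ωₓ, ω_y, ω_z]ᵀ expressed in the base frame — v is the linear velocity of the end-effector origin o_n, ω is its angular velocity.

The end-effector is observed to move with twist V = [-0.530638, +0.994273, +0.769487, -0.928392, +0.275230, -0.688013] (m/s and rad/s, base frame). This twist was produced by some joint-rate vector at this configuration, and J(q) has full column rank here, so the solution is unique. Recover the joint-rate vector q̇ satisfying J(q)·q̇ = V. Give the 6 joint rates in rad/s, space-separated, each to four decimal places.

-0.9550 -0.3820 0.2220 -0.8510 0.1940 0.5690

o_n = [-1.1406, -0.8627, 0.4241]
J₁: ẑ×o_n = [0.8627, -1.1406, 0.0000], ω = ẑ
J2: z=[0.6691, -0.7431, 0.0000] o=[-0.5574, -0.5018, 0.1600] → [-0.1963, -0.1767, -0.6749, 0.6691, -0.7431, 0.0000]
J3: z=[0.6691, -0.7431, 0.0000] o=[-0.6400, -0.5762, 0.0449] → [-0.2818, -0.2537, -0.5638, 0.6691, -0.7431, 0.0000]
J4: z=[0.6691, -0.7431, 0.0000] o=[-0.7315, -0.6586, 0.3832] → [-0.0304, -0.0274, -0.4407, 0.6691, -0.7431, 0.0000]
J5: z=[0.1034, 0.0931, 0.9903] o=[-1.0258, -0.9237, 0.4389] → [-0.0617, -0.1122, 0.0170, 0.1034, 0.0931, 0.9903]
J6: z=[-0.4780, -0.8685, 0.1316] o=[-1.5103, -0.5838, 0.9220] → [0.4691, -0.1894, 0.4544, -0.4780, -0.8685, 0.1316]
q̇ = J⁺·V = [-0.9550, -0.3820, 0.2220, -0.8510, 0.1940, 0.5690]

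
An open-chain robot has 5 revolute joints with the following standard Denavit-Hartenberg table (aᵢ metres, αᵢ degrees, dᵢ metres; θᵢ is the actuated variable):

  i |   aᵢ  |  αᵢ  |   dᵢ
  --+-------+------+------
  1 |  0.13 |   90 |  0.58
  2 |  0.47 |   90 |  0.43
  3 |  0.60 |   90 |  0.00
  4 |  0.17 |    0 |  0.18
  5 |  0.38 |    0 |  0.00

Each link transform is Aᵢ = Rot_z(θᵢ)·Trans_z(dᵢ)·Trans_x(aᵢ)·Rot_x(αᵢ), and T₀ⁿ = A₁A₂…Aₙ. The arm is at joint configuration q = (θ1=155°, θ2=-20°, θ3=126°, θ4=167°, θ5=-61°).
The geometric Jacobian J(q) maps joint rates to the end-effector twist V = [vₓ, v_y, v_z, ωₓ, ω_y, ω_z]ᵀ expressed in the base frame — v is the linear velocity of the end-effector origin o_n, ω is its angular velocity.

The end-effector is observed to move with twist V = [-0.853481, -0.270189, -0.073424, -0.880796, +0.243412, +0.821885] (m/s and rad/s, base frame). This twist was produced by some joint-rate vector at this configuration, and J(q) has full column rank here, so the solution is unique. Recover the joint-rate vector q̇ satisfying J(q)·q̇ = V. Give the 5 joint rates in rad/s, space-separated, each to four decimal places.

o_n = [-0.0129, 0.8914, 0.0565]
J₁: ẑ×o_n = [-0.8914, -0.0129, 0.0000], ω = ẑ
J2: z=[0.4226, 0.9063, 0.0000] o=[-0.1178, 0.0549, 0.5800] → [-0.4744, 0.2212, 0.2584, 0.4226, 0.9063, 0.0000]
J3: z=[0.3100, -0.1445, -0.9397] o=[-0.3364, 0.6313, 0.4193] → [0.2969, -0.1915, 0.1274, 0.3100, -0.1445, -0.9397]
J4: z=[-0.4406, 0.8540, -0.2767] o=[0.1691, 0.9312, 0.5399] → [-0.4238, -0.1626, 0.1730, -0.4406, 0.8540, -0.2767]
J5: z=[-0.4406, 0.8540, -0.2767] o=[-0.0379, 0.9966, 0.4208] → [-0.3402, -0.1674, 0.0250, -0.4406, 0.8540, -0.2767]
q̇ = J⁺·V = [0.7540, -0.7500, -0.3720, 0.9620, 0.0560]

0.7540 -0.7500 -0.3720 0.9620 0.0560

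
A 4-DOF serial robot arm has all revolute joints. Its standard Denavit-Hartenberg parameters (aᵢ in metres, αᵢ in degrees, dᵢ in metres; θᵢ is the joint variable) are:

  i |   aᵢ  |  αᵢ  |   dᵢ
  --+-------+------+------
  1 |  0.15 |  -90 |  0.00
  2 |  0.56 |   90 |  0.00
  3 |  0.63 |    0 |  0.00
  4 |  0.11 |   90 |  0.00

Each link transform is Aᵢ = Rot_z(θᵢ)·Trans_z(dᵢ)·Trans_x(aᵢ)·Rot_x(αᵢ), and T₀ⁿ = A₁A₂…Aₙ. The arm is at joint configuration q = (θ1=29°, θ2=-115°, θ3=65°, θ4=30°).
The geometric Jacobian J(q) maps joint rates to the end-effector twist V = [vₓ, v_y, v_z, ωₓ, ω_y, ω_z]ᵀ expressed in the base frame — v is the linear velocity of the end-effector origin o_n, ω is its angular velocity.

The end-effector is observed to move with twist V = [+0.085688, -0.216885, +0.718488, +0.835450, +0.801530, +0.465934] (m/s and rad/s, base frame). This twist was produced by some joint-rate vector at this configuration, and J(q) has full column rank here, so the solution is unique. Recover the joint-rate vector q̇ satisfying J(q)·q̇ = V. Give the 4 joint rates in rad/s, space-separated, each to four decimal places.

o_n = [-0.5006, 0.5006, 0.7401]
J₁: ẑ×o_n = [-0.5006, -0.5006, 0.0000], ω = ẑ
J2: z=[-0.4848, 0.8746, 0.0000] o=[0.1312, 0.0727, 0.0000] → [0.6473, 0.3588, 0.3451, -0.4848, 0.8746, 0.0000]
J3: z=[-0.7927, -0.4394, -0.4226] o=[-0.0758, -0.0420, 0.5075] → [0.1271, 0.3639, -0.6168, -0.7927, -0.4394, -0.4226]
J4: z=[-0.7927, -0.4394, -0.4226] o=[-0.4510, 0.4028, 0.7488] → [0.0452, 0.0141, -0.0993, -0.7927, -0.4394, -0.4226]
q̇ = J⁺·V = [-0.0560, 0.2960, -0.9540, -0.2810]

-0.0560 0.2960 -0.9540 -0.2810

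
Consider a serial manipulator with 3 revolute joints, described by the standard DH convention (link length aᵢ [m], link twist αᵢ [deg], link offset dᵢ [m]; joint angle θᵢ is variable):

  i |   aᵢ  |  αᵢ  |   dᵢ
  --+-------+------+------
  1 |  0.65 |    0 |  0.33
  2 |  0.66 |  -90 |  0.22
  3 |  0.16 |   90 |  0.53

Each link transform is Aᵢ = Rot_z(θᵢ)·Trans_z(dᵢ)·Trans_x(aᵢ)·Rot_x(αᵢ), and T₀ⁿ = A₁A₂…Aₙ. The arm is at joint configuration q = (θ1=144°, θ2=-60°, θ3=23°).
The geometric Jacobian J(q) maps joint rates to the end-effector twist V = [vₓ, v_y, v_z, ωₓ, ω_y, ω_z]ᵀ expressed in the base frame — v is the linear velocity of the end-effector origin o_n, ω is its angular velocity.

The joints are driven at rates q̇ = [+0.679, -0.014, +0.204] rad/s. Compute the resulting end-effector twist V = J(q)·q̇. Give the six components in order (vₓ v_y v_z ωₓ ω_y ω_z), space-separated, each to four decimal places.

-0.8315 -0.6641 -0.0300 -0.2029 0.0213 0.6650

o_n = [-0.9686, 1.2403, 0.4875]
J₁: ẑ×o_n = [-1.2403, -0.9686, 0.0000], ω = ẑ
J2: z=[0.0000, 0.0000, 1.0000] o=[-0.5259, 0.3821, 0.3300] → [-0.8583, -0.4427, 0.0000, 0.0000, 0.0000, 1.0000]
J3: z=[-0.9945, 0.1045, 0.0000] o=[-0.4569, 1.0384, 0.5500] → [-0.0065, -0.0622, -0.1473, -0.9945, 0.1045, 0.0000]
V = J·q̇ = [-0.8315, -0.6641, -0.0300, -0.2029, 0.0213, 0.6650]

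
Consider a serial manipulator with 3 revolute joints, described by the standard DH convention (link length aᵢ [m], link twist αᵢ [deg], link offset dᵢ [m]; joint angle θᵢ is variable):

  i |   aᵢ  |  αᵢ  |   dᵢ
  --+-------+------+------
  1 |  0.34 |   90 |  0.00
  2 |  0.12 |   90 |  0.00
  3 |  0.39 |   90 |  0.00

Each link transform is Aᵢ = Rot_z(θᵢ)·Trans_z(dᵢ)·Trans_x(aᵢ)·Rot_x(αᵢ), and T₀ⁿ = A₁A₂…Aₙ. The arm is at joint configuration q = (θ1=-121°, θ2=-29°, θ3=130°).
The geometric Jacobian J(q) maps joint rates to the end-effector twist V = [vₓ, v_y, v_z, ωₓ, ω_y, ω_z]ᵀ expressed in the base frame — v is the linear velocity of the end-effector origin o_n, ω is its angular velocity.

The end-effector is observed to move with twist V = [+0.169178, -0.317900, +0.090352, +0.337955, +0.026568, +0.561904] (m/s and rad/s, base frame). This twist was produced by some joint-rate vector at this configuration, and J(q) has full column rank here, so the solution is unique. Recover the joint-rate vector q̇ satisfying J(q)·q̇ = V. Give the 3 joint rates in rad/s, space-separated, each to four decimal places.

0.9170 -0.2760 0.4060

o_n = [-0.3723, -0.0396, 0.0634]
J₁: ẑ×o_n = [0.0396, -0.3723, 0.0000], ω = ẑ
J2: z=[-0.8572, 0.5150, 0.0000] o=[-0.1751, -0.2914, 0.0000] → [0.0326, 0.0543, -0.1143, -0.8572, 0.5150, 0.0000]
J3: z=[0.2497, 0.4156, -0.8746] o=[-0.2292, -0.3814, -0.0582] → [0.3495, 0.0949, 0.1448, 0.2497, 0.4156, -0.8746]
q̇ = J⁺·V = [0.9170, -0.2760, 0.4060]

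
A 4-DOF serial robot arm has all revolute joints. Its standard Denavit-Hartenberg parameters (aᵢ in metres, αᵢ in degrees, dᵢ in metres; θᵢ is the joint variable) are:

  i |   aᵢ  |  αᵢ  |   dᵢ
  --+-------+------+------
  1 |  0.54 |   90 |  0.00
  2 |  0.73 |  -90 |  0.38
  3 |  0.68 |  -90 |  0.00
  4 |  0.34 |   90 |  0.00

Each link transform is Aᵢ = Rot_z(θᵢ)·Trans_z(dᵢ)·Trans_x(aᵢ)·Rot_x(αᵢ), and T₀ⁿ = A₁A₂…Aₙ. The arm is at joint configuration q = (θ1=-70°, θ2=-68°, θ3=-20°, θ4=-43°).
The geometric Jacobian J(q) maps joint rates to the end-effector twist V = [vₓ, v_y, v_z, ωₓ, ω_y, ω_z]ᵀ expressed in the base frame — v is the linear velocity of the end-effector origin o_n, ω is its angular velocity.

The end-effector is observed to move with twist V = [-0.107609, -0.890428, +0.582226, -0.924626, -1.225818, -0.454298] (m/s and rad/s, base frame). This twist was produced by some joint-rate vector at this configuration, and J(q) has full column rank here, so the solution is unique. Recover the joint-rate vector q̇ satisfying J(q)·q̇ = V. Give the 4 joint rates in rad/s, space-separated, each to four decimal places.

o_n = [-0.1920, -1.5122, -1.3991]
J₁: ẑ×o_n = [1.5122, -0.1920, 0.0000], ω = ẑ
J2: z=[-0.9397, -0.3420, 0.0000] o=[0.1847, -0.5074, 0.0000] → [0.4785, -1.3147, 0.8154, -0.9397, -0.3420, 0.0000]
J3: z=[0.3171, -0.8713, 0.3746] o=[-0.0789, -0.8944, -0.6768] → [0.8607, 0.1867, -0.2945, 0.3171, -0.8713, 0.3746]
J4: z=[0.9268, 0.2010, -0.3171] o=[-0.2155, -1.1989, -1.2693] → [-0.1255, 0.1128, -0.2952, 0.9268, 0.2010, -0.3171]
q̇ = J⁺·V = [-0.9380, 0.9160, 0.9560, -0.3960]

-0.9380 0.9160 0.9560 -0.3960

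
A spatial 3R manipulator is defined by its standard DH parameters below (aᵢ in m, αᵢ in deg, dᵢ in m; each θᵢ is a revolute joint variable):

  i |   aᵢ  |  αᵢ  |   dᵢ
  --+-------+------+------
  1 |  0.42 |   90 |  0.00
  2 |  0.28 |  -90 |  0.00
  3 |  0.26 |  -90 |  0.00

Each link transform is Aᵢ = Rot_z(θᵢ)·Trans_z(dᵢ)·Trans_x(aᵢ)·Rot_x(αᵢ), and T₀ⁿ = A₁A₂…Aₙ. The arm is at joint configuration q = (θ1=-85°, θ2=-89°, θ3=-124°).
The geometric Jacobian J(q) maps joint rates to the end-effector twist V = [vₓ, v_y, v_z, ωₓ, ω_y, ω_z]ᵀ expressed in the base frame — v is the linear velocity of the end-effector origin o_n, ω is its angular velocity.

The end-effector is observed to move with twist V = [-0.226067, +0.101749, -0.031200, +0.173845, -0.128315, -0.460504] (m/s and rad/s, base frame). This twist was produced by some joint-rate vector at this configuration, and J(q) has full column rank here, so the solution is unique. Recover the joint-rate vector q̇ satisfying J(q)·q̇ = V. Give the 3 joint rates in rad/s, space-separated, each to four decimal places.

-0.4630 -0.1620 0.1430

o_n = [-0.1779, -0.4395, -0.1346]
J₁: ẑ×o_n = [0.4395, -0.1779, 0.0000], ω = ẑ
J2: z=[-0.9962, -0.0872, 0.0000] o=[0.0366, -0.4184, 0.0000] → [0.0117, -0.1341, 0.0023, -0.9962, -0.0872, 0.0000]
J3: z=[0.0871, -0.9960, 0.0175] o=[0.0370, -0.4233, -0.2800] → [-0.1445, -0.0164, -0.2155, 0.0871, -0.9960, 0.0175]
q̇ = J⁺·V = [-0.4630, -0.1620, 0.1430]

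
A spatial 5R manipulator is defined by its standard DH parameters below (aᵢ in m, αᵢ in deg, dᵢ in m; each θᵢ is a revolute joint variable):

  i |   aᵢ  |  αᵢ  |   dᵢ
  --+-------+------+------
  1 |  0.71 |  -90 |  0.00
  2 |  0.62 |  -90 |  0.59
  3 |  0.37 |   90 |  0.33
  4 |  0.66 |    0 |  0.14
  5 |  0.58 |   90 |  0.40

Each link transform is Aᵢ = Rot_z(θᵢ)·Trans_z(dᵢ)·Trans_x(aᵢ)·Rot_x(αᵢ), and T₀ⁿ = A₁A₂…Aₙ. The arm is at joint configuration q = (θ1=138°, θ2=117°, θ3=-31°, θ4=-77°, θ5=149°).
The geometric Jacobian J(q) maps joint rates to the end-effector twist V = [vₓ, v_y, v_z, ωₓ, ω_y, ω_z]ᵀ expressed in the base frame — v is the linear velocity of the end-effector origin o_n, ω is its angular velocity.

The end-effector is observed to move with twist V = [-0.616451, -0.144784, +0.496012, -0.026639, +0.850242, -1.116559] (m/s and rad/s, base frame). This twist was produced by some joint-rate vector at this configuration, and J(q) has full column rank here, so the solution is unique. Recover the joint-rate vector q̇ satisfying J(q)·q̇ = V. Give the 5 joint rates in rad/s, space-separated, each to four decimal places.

-0.1530 0.3700 -0.9620 -0.3110 -0.8370

o_n = [-0.9975, -1.0021, -0.7292]
J₁: ẑ×o_n = [1.0021, -0.9975, 0.0000], ω = ẑ
J2: z=[-0.6691, -0.7431, 0.0000] o=[-0.5276, 0.4751, 0.0000] → [0.5419, -0.4879, 0.6392, -0.6691, -0.7431, 0.0000]
J3: z=[0.6621, -0.5962, 0.4540] o=[-0.7132, -0.1517, -0.5524] → [0.4915, -0.0120, -0.7326, 0.6621, -0.5962, 0.4540]
J4: z=[-0.7473, -0.4805, 0.4589] o=[-0.5152, -0.5864, -0.6852] → [0.2119, -0.2542, 0.0789, -0.7473, -0.4805, 0.4589]
J5: z=[-0.7473, -0.4805, 0.4589] o=[-1.0539, -0.3658, -1.0263] → [0.1493, 0.2479, 0.5027, -0.7473, -0.4805, 0.4589]
q̇ = J⁺·V = [-0.1530, 0.3700, -0.9620, -0.3110, -0.8370]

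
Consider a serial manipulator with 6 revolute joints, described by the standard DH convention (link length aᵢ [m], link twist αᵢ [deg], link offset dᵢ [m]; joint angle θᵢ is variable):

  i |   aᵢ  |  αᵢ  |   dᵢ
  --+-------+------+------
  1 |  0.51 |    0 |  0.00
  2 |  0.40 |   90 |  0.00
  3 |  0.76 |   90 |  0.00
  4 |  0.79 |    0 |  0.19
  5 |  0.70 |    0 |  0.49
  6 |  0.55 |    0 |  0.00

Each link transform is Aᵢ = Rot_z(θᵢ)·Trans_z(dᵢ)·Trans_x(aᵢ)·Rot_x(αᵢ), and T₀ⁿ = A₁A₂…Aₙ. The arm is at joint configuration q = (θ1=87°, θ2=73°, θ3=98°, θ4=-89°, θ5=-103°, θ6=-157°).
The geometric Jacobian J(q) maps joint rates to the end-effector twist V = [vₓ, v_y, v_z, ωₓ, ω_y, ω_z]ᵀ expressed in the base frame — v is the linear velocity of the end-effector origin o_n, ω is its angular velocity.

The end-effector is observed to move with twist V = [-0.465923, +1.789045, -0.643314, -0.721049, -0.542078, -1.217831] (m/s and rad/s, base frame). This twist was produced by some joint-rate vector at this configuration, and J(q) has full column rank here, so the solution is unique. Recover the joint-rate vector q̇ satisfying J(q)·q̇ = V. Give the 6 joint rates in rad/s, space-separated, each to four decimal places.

o_n = [-1.0842, 0.3396, 0.7175]
J₁: ẑ×o_n = [-0.3396, -1.0842, 0.0000], ω = ẑ
J2: z=[0.0000, 0.0000, 1.0000] o=[0.0267, 0.5093, 0.0000] → [0.1697, -1.1109, 0.0000, 0.0000, 0.0000, 1.0000]
J3: z=[0.3420, 0.9397, 0.0000] o=[-0.3492, 0.6461, 0.0000] → [0.6742, -0.2454, 0.5858, 0.3420, 0.9397, 0.0000]
J4: z=[-0.9305, 0.3387, 0.1392] o=[-0.2498, 0.6099, 0.7526] → [0.0257, -0.1488, 0.5341, -0.9305, 0.3387, 0.1392]
J5: z=[-0.9305, 0.3387, 0.1392] o=[-0.6949, -0.0686, 0.7927] → [-0.0823, -0.1242, -0.2480, -0.9305, 0.3387, 0.1392]
J6: z=[-0.9305, 0.3387, 0.1392] o=[-1.1907, 0.2667, 0.1829] → [0.1709, 0.5123, -0.1039, -0.9305, 0.3387, 0.1392]
q̇ = J⁺·V = [-0.4410, -0.8460, -0.7560, -0.1690, 0.2840, 0.3820]

-0.4410 -0.8460 -0.7560 -0.1690 0.2840 0.3820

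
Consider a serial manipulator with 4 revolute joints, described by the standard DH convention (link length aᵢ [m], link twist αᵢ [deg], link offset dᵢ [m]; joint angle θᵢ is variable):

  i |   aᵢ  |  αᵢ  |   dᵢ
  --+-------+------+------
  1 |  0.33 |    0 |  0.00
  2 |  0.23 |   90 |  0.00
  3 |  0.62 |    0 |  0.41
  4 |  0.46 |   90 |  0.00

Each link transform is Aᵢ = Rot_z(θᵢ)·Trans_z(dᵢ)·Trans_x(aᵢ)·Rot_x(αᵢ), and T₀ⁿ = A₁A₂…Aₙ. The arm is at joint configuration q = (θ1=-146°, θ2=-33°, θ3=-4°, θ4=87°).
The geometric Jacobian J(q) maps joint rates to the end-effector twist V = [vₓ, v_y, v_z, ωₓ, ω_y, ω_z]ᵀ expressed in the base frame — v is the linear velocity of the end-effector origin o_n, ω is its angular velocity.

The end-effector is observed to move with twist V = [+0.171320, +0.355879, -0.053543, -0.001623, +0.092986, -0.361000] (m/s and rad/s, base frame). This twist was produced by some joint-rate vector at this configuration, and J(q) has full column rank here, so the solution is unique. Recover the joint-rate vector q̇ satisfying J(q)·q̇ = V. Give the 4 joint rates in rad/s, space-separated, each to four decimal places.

o_n = [-1.1851, 0.2096, 0.4133]
J₁: ẑ×o_n = [-0.2096, -1.1851, 0.0000], ω = ẑ
J2: z=[0.0000, 0.0000, 1.0000] o=[-0.2736, -0.1845, 0.0000] → [-0.3942, -0.9116, 0.0000, 0.0000, 0.0000, 1.0000]
J3: z=[-0.0175, 0.9998, 0.0000] o=[-0.5035, -0.1885, 0.0000] → [0.4133, 0.0072, 0.6745, -0.0175, 0.9998, 0.0000]
J4: z=[-0.0175, 0.9998, 0.0000] o=[-1.1291, 0.2106, -0.0432] → [0.4565, 0.0080, 0.0561, -0.0175, 0.9998, 0.0000]
q̇ = J⁺·V = [-0.0950, -0.2660, -0.0950, 0.1880]

-0.0950 -0.2660 -0.0950 0.1880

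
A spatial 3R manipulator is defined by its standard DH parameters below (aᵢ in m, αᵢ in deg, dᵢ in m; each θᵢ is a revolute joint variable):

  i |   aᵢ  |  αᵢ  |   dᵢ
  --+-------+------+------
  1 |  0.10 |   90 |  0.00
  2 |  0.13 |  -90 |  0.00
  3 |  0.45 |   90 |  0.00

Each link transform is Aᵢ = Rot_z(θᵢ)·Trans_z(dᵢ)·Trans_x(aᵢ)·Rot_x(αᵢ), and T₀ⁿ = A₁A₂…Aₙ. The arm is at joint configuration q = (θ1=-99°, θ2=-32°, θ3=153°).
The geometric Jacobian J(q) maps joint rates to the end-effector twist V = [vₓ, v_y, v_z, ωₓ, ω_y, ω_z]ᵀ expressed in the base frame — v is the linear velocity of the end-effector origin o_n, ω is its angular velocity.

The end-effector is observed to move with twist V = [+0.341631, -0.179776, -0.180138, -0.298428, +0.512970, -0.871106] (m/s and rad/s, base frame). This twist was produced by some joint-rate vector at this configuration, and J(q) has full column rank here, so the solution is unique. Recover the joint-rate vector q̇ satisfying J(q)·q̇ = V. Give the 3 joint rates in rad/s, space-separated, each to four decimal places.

o_n = [0.2221, 0.0962, 0.1436]
J₁: ẑ×o_n = [-0.0962, 0.2221, 0.0000], ω = ẑ
J2: z=[-0.9877, 0.1564, 0.0000] o=[-0.0156, -0.0988, 0.0000] → [0.0225, 0.1418, -0.2298, -0.9877, 0.1564, 0.0000]
J3: z=[-0.0829, -0.5234, 0.8480] o=[-0.0329, -0.2077, -0.0689] → [-0.3689, 0.2338, 0.1083, -0.0829, -0.5234, 0.8480]
q̇ = J⁺·V = [-0.1350, 0.3750, -0.8680]

-0.1350 0.3750 -0.8680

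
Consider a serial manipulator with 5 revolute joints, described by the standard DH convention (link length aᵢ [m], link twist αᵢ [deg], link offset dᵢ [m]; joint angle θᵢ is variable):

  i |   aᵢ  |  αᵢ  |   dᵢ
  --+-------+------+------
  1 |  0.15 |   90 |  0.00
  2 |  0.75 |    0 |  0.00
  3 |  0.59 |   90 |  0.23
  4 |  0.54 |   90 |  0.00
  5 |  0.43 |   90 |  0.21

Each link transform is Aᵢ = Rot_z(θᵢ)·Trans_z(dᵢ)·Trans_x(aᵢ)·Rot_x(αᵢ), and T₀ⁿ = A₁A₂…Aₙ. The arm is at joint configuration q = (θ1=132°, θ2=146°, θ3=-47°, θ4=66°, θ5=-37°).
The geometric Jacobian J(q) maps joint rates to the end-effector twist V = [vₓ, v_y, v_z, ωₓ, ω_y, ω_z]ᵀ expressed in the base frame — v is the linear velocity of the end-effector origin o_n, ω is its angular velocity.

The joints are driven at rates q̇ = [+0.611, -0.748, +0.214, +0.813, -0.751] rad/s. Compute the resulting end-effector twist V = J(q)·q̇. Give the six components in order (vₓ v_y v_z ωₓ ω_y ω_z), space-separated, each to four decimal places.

o_n = [1.3134, -0.0364, 1.5060]
J₁: ẑ×o_n = [0.0364, 1.3134, -0.0000], ω = ẑ
J2: z=[0.7431, 0.6691, 0.0000] o=[-0.1004, 0.1115, 0.0000] → [1.0077, -1.1192, -1.0559, 0.7431, 0.6691, 0.0000]
J3: z=[0.7431, 0.6691, 0.0000] o=[0.3157, -0.3506, 0.4194] → [0.7271, -0.8075, -0.4341, 0.7431, 0.6691, 0.0000]
J4: z=[-0.6609, 0.7340, 0.1564] o=[0.5484, -0.2653, 1.0021] → [0.3341, 0.4527, -0.7127, -0.6609, 0.7340, 0.1564]
J5: z=[-0.2066, -0.3784, 0.9023] o=[0.9380, 0.0393, 1.2191] → [-0.0403, 0.3980, 0.1577, -0.2066, -0.3784, 0.9023]
V = J·q̇ = [-0.2741, 1.5359, -0.0010, -0.7790, 0.5236, 0.0606]

-0.2741 1.5359 -0.0010 -0.7790 0.5236 0.0606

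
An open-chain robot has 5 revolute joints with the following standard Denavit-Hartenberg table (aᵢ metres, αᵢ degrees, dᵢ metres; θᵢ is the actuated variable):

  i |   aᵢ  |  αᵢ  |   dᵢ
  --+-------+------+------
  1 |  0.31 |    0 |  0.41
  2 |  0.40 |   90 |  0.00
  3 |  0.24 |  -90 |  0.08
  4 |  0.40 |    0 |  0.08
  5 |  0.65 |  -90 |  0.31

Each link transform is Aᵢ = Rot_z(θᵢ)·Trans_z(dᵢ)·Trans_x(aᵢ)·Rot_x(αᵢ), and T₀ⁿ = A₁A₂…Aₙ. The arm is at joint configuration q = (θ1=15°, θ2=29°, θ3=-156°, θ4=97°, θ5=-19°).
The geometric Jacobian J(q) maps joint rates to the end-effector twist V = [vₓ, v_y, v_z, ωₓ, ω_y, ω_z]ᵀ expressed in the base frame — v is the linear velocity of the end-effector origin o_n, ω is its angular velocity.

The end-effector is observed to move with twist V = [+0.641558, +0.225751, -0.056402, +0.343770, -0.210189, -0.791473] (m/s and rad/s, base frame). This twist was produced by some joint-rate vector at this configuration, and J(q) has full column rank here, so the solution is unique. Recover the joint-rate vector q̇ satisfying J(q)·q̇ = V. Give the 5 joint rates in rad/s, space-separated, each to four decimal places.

o_n = [-0.1751, 0.9466, -0.0790]
J₁: ẑ×o_n = [-0.9466, -0.1751, 0.0000], ω = ẑ
J2: z=[0.0000, 0.0000, 1.0000] o=[0.2994, 0.0802, 0.4100] → [-0.8663, -0.4745, 0.0000, 0.0000, 0.0000, 1.0000]
J3: z=[0.6947, -0.7193, 0.0000] o=[0.5872, 0.3581, 0.4100] → [0.3518, 0.3397, -0.1395, 0.6947, -0.7193, 0.0000]
J4: z=[0.2926, 0.2825, -0.9135] o=[0.4850, 0.1482, 0.3124] → [0.6187, 0.7176, 0.4201, 0.2926, 0.2825, -0.9135]
J5: z=[0.2926, 0.2825, -0.9135] o=[0.2647, 0.4874, 0.2591] → [0.3239, 0.5007, 0.2586, 0.2926, 0.2825, -0.9135]
q̇ = J⁺·V = [-0.7010, 0.1370, 0.3900, -0.4110, 0.6600]

-0.7010 0.1370 0.3900 -0.4110 0.6600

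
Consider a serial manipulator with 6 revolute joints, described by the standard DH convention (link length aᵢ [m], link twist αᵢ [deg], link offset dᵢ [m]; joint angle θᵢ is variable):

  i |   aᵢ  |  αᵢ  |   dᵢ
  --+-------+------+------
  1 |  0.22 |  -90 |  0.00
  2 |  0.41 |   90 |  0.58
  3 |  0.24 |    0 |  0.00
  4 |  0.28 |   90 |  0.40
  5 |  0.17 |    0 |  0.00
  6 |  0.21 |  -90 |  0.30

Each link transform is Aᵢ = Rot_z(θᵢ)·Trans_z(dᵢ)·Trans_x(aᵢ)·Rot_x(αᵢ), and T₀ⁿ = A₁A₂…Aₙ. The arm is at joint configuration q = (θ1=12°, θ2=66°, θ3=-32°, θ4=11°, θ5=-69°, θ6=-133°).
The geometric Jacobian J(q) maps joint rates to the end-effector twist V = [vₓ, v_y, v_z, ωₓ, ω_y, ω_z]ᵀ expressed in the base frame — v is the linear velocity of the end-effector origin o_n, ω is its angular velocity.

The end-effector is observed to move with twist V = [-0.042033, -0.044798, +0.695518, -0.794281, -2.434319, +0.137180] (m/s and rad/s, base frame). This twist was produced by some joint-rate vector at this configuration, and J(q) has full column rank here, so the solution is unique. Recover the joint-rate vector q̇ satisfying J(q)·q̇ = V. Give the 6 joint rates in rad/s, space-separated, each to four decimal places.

0.1000 -0.7680 -0.3440 -0.8130 0.9250 0.6260

o_n = [0.7317, 0.2786, -0.4568]
J₁: ẑ×o_n = [-0.2786, 0.7317, 0.0000], ω = ẑ
J2: z=[-0.2079, 0.9781, 0.0000] o=[0.2152, 0.0457, 0.0000] → [-0.4469, -0.0950, -0.5536, -0.2079, 0.9781, 0.0000]
J3: z=[0.8936, 0.1899, 0.4067] o=[0.2577, 0.6477, -0.3746] → [0.1345, 0.2663, -0.4199, 0.8936, 0.1899, 0.4067]
J4: z=[0.8936, 0.1899, 0.4067] o=[0.3651, 0.5405, -0.5605] → [0.1262, 0.0565, -0.3037, 0.8936, 0.1899, 0.4067]
J5: z=[0.0515, -0.9435, 0.3274] o=[0.8474, 0.5405, -0.6366] → [-0.0839, -0.0471, -0.1227, 0.0515, -0.9435, 0.3274]
J6: z=[0.0515, -0.9435, 0.3274] o=[0.7328, 0.4938, -0.7531] → [-0.2091, -0.0156, -0.0121, 0.0515, -0.9435, 0.3274]
q̇ = J⁺·V = [0.1000, -0.7680, -0.3440, -0.8130, 0.9250, 0.6260]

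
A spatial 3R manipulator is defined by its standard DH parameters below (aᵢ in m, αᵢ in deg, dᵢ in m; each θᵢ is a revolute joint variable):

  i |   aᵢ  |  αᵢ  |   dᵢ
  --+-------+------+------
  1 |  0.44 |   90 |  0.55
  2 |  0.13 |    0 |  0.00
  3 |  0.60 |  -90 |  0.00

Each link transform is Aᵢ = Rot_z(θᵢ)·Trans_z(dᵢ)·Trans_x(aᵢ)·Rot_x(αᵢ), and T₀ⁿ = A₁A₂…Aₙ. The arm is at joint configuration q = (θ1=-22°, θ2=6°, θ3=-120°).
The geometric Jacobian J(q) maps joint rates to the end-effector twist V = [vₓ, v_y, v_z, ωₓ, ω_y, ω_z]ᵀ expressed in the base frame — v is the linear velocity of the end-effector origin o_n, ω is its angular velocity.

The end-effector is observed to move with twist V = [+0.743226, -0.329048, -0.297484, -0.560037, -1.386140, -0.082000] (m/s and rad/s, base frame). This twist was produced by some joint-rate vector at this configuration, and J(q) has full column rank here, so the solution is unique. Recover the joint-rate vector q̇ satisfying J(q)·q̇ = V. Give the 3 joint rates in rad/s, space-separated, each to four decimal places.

-0.0820 0.5210 0.9740

o_n = [0.3016, -0.1218, 0.0155]
J₁: ẑ×o_n = [0.1218, 0.3016, -0.0000], ω = ẑ
J2: z=[-0.3746, -0.9272, 0.0000] o=[0.4080, -0.1648, 0.5500] → [0.4956, -0.2002, -0.1148, -0.3746, -0.9272, 0.0000]
J3: z=[-0.3746, -0.9272, 0.0000] o=[0.5278, -0.2133, 0.5636] → [0.5082, -0.2053, -0.2440, -0.3746, -0.9272, 0.0000]
q̇ = J⁺·V = [-0.0820, 0.5210, 0.9740]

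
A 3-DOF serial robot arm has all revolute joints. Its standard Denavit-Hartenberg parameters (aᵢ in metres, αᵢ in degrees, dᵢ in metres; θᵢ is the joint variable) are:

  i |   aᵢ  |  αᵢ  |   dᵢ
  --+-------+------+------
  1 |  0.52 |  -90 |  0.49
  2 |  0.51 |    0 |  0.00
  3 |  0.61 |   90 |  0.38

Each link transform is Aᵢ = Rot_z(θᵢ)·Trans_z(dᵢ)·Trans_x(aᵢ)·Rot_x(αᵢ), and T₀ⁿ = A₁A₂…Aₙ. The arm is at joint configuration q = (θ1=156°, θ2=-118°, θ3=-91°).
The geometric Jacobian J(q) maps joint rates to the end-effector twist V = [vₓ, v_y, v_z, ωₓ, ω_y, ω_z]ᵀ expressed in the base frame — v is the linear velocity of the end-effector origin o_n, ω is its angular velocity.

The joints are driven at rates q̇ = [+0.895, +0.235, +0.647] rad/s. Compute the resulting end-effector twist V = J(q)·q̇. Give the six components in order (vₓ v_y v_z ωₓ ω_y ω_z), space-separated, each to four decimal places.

0.5444 0.0054 0.5268 -0.3587 -0.8057 0.8950

o_n = [0.0765, -0.4500, 0.6446]
J₁: ẑ×o_n = [0.4500, 0.0765, -0.0000], ω = ẑ
J2: z=[-0.4067, -0.9135, 0.0000] o=[-0.4750, 0.2115, 0.4900] → [-0.1412, 0.0629, 0.7729, -0.4067, -0.9135, 0.0000]
J3: z=[-0.4067, -0.9135, 0.0000] o=[-0.2563, 0.1141, 0.9403] → [0.2702, -0.1203, 0.5335, -0.4067, -0.9135, 0.0000]
V = J·q̇ = [0.5444, 0.0054, 0.5268, -0.3587, -0.8057, 0.8950]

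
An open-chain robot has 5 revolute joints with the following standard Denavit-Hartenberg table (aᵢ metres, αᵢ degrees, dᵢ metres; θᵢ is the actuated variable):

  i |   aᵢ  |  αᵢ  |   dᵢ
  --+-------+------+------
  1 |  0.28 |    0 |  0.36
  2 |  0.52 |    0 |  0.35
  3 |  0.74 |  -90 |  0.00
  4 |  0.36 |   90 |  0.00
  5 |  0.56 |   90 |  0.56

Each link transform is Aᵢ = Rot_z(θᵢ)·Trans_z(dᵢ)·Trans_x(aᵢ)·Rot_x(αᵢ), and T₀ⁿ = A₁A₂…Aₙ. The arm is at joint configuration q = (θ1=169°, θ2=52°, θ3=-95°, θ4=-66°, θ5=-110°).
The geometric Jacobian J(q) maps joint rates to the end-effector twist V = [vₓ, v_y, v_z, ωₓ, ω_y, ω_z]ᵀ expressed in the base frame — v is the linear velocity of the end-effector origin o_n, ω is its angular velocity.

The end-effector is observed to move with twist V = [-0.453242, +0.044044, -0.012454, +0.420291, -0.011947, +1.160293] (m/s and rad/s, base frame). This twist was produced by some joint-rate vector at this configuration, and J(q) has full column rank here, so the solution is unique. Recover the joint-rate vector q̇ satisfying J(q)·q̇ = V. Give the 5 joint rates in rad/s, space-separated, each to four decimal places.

0.4510 -0.2670 0.8620 -0.3330 0.2810

o_n = [-0.4161, 0.2618, 1.0917]
J₁: ẑ×o_n = [-0.2618, -0.4161, 0.0000], ω = ẑ
J2: z=[0.0000, 0.0000, 1.0000] o=[-0.2749, 0.0534, 0.3600] → [-0.2084, -0.1413, 0.0000, 0.0000, 0.0000, 1.0000]
J3: z=[0.0000, 0.0000, 1.0000] o=[-0.6673, -0.2877, 0.7100] → [-0.5495, 0.2512, 0.0000, 0.0000, 0.0000, 1.0000]
J4: z=[-0.8090, -0.5878, 0.0000] o=[-1.1023, 0.3109, 0.7100] → [-0.2243, 0.3088, 0.4431, -0.8090, -0.5878, 0.0000]
J5: z=[0.5370, -0.7391, 0.4067] o=[-1.1883, 0.4294, 1.0389] → [0.0291, 0.2857, 0.4807, 0.5370, -0.7391, 0.4067]
q̇ = J⁺·V = [0.4510, -0.2670, 0.8620, -0.3330, 0.2810]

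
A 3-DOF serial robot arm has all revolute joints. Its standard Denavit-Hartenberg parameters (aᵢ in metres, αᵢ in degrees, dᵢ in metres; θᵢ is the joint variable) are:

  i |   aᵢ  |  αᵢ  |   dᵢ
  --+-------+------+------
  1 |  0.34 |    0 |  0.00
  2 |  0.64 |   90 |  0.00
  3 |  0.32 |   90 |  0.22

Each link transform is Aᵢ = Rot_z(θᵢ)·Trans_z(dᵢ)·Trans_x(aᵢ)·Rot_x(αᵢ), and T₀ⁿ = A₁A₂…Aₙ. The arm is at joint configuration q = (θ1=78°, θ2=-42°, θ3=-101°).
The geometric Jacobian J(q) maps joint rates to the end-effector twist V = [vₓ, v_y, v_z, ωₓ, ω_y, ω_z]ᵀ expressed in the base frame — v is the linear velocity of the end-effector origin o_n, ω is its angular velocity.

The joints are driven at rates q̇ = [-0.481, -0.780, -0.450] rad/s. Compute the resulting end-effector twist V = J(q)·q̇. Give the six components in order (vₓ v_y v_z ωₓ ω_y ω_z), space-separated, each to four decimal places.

0.2503 -0.8708 0.0275 -0.2645 0.3641 -1.2610

o_n = [0.6684, 0.4949, -0.3141]
J₁: ẑ×o_n = [-0.4949, 0.6684, 0.0000], ω = ẑ
J2: z=[0.0000, 0.0000, 1.0000] o=[0.0707, 0.3326, 0.0000] → [-0.1623, 0.5977, 0.0000, 0.0000, 0.0000, 1.0000]
J3: z=[0.5878, -0.8090, 0.0000] o=[0.5885, 0.7088, 0.0000] → [0.2541, 0.1846, -0.0611, 0.5878, -0.8090, 0.0000]
V = J·q̇ = [0.2503, -0.8708, 0.0275, -0.2645, 0.3641, -1.2610]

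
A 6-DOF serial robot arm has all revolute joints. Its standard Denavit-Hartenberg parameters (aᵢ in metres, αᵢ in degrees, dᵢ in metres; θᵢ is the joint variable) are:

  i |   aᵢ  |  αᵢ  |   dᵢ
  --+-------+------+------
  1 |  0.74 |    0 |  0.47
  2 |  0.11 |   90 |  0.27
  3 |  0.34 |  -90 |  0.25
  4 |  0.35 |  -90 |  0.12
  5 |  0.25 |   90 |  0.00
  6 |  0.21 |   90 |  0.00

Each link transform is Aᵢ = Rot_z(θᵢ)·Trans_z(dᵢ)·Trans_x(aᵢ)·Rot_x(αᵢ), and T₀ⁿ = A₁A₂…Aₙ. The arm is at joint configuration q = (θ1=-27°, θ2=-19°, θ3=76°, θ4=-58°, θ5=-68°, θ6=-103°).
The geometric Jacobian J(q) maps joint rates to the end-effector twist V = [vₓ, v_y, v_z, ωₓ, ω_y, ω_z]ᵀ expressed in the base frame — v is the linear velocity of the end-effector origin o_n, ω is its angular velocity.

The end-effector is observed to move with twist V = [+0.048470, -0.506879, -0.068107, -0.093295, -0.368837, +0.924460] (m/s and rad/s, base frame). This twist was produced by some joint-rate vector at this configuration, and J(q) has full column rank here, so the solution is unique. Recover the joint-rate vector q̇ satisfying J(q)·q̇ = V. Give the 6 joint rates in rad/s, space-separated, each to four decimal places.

o_n = [0.0764, -0.7683, 1.1951]
J₁: ẑ×o_n = [0.7683, 0.0764, -0.0000], ω = ẑ
J2: z=[0.0000, 0.0000, 1.0000] o=[0.6593, -0.3360, 0.4700] → [0.4323, -0.5830, 0.0000, 0.0000, 0.0000, 1.0000]
J3: z=[-0.7193, -0.6947, 0.0000] o=[0.7358, -0.4151, 0.7400] → [-0.3161, 0.3273, -0.2040, -0.7193, -0.6947, 0.0000]
J4: z=[-0.6740, 0.6980, 0.2419] o=[0.6131, -0.6479, 1.0699] → [0.1165, -0.0455, 0.4557, -0.6740, 0.6980, 0.2419]
J5: z=[0.5237, 0.2205, 0.8229] o=[0.3498, -0.8026, 1.2789] → [-0.0467, -0.1811, 0.0783, 0.5237, 0.2205, 0.8229]
J6: z=[0.2306, 0.8932, -0.3861] o=[0.1448, -0.7046, 1.3831] → [-0.1925, 0.0698, 0.0464, 0.2306, 0.8932, -0.3861]
q̇ = J⁺·V = [-0.3220, 0.8930, 0.3460, -0.0330, 0.3440, -0.2030]

-0.3220 0.8930 0.3460 -0.0330 0.3440 -0.2030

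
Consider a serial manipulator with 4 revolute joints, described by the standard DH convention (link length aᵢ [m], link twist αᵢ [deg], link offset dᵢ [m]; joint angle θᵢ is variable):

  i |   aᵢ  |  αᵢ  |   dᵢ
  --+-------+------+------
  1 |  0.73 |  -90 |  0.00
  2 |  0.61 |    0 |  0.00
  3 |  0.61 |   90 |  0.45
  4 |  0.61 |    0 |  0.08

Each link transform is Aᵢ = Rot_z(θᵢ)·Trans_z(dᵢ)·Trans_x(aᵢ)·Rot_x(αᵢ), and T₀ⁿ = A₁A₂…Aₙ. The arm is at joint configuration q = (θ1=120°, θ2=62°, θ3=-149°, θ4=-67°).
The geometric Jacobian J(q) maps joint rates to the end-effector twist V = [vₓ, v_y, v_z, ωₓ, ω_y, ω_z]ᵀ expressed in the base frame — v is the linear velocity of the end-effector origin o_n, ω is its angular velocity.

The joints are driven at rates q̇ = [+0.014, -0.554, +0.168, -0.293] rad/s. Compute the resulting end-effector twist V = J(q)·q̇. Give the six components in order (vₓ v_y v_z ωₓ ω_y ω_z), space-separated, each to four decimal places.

0.0672 -0.0042 -0.0193 0.1880 0.4464 -0.0013

o_n = [-0.3939, 0.9052, 0.3128]
J₁: ẑ×o_n = [-0.9052, -0.3939, 0.0000], ω = ẑ
J2: z=[-0.8660, -0.5000, 0.0000] o=[-0.3650, 0.6322, 0.0000] → [-0.1564, 0.2709, -0.2509, -0.8660, -0.5000, 0.0000]
J3: z=[-0.8660, -0.5000, 0.0000] o=[-0.5082, 0.8802, -0.5386] → [-0.4257, 0.7373, 0.0355, -0.8660, -0.5000, 0.0000]
J4: z=[0.4993, -0.8648, 0.0523] o=[-0.9139, 0.6829, 0.0706] → [-0.2211, -0.0937, 0.5607, 0.4993, -0.8648, 0.0523]
V = J·q̇ = [0.0672, -0.0042, -0.0193, 0.1880, 0.4464, -0.0013]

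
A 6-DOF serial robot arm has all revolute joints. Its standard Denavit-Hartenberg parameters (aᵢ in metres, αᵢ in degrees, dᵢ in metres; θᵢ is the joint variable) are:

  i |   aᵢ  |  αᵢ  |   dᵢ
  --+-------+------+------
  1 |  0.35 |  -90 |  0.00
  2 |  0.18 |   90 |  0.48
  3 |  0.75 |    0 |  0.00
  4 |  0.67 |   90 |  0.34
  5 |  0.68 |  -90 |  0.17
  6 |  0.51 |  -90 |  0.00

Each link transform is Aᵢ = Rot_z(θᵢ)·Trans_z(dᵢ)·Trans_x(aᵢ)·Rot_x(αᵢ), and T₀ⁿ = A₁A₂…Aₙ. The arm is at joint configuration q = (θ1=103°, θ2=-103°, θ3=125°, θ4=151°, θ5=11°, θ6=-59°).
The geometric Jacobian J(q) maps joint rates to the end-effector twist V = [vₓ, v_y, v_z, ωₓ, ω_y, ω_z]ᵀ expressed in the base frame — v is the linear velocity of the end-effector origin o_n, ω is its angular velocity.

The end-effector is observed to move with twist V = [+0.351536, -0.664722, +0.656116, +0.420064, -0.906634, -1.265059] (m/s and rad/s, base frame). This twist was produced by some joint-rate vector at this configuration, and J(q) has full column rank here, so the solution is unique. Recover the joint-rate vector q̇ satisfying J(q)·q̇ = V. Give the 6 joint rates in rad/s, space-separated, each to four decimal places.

o_n = [0.5419, 0.1231, -0.7866]
J₁: ẑ×o_n = [-0.1231, 0.5419, 0.0000], ω = ẑ
J2: z=[-0.9744, -0.2250, 0.0000] o=[-0.0787, 0.3410, 0.0000] → [0.1769, -0.7664, 0.3519, -0.9744, -0.2250, 0.0000]
J3: z=[0.2192, -0.9494, -0.2250] o=[-0.5373, 0.1936, 0.1754] → [0.8974, -0.0319, 1.0092, 0.2192, -0.9494, -0.2250]
J4: z=[0.2192, -0.9494, -0.2250] o=[-1.1577, 0.1497, -0.2438] → [0.5094, -0.2634, 1.6078, 0.2192, -0.9494, -0.2250]
J5: z=[0.0515, 0.2415, -0.9690] o=[-0.4304, -0.0386, -0.2520] → [0.0276, -0.9146, -0.2265, 0.0515, 0.2415, -0.9690]
J6: z=[0.0292, -0.9703, -0.2403] o=[0.2572, 0.0133, -0.3780] → [0.4229, -0.0565, 0.2795, 0.0292, -0.9703, -0.2403]
q̇ = J⁺·V = [-0.5820, -0.3310, -0.4320, 0.6560, 0.4300, 0.8990]

-0.5820 -0.3310 -0.4320 0.6560 0.4300 0.8990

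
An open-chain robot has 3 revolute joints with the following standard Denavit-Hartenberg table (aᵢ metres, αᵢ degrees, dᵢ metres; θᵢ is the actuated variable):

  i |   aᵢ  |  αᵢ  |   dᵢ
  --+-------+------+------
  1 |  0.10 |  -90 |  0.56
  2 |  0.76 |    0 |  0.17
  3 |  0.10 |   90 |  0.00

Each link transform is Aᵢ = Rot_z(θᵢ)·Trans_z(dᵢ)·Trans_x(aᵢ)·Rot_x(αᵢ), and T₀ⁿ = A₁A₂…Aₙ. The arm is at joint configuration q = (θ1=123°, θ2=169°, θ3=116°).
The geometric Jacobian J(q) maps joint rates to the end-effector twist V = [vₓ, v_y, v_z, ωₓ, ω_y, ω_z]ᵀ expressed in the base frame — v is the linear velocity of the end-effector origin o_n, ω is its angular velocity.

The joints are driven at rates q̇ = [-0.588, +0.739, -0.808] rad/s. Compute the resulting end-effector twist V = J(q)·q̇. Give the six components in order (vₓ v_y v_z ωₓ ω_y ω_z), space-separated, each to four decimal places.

-0.2983 -0.2102 0.5531 0.0579 0.0376 -0.5880

o_n = [0.1952, -0.6127, 0.5116]
J₁: ẑ×o_n = [0.6127, 0.1952, -0.0000], ω = ẑ
J2: z=[-0.8387, -0.5446, 0.0000] o=[-0.0545, 0.0839, 0.5600] → [0.0264, -0.0406, 0.7202, -0.8387, -0.5446, 0.0000]
J3: z=[-0.8387, -0.5446, 0.0000] o=[0.2093, -0.6344, 0.4150] → [-0.0526, 0.0810, -0.0259, -0.8387, -0.5446, 0.0000]
V = J·q̇ = [-0.2983, -0.2102, 0.5531, 0.0579, 0.0376, -0.5880]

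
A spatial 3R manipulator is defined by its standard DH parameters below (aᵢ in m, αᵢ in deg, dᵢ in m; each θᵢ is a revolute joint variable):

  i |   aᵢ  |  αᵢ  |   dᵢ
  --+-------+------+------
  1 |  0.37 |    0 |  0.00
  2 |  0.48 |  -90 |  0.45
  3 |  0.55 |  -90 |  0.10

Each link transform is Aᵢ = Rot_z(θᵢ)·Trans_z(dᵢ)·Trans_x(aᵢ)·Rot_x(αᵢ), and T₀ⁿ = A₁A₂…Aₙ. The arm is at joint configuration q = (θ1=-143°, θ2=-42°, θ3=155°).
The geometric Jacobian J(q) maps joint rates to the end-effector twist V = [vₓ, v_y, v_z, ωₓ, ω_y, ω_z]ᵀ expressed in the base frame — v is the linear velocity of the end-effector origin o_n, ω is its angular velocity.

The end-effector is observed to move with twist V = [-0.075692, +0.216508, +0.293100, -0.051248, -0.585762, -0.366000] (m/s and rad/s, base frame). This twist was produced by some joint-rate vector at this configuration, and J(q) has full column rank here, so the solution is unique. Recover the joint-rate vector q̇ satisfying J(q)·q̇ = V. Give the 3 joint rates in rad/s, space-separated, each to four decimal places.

o_n = [-0.2858, -0.3239, 0.2176]
J₁: ẑ×o_n = [0.3239, -0.2858, 0.0000], ω = ẑ
J2: z=[0.0000, 0.0000, 1.0000] o=[-0.2955, -0.2227, 0.0000] → [0.1012, 0.0097, -0.0000, 0.0000, 0.0000, 1.0000]
J3: z=[-0.0872, -0.9962, 0.0000] o=[-0.7737, -0.1808, 0.4500] → [0.2316, -0.0203, 0.4985, -0.0872, -0.9962, 0.0000]
q̇ = J⁺·V = [-0.7850, 0.4190, 0.5880]

-0.7850 0.4190 0.5880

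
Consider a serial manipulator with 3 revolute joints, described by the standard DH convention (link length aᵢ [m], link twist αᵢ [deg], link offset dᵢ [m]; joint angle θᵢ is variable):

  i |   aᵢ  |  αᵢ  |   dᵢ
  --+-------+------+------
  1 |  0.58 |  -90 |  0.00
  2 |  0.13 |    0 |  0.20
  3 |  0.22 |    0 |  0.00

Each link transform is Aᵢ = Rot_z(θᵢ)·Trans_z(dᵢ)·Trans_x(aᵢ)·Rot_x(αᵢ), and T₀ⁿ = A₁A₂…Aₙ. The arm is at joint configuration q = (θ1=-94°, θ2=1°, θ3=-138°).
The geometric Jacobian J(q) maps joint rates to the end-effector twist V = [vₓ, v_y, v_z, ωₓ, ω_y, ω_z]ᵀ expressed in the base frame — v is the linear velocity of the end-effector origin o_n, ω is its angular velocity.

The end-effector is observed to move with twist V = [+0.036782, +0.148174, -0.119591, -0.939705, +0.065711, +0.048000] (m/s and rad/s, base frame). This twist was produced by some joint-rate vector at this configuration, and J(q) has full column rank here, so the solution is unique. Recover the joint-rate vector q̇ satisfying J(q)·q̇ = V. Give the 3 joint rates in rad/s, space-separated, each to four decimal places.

o_n = [0.1612, -0.5617, 0.1478]
J₁: ẑ×o_n = [0.5617, 0.1612, -0.0000], ω = ẑ
J2: z=[0.9976, -0.0698, 0.0000] o=[-0.0405, -0.5786, 0.0000] → [-0.0103, -0.1474, 0.0309, 0.9976, -0.0698, 0.0000]
J3: z=[0.9976, -0.0698, 0.0000] o=[0.1500, -0.7222, -0.0023] → [-0.0105, -0.1497, 0.1609, 0.9976, -0.0698, 0.0000]
q̇ = J⁺·V = [0.0480, -0.2460, -0.6960]

0.0480 -0.2460 -0.6960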